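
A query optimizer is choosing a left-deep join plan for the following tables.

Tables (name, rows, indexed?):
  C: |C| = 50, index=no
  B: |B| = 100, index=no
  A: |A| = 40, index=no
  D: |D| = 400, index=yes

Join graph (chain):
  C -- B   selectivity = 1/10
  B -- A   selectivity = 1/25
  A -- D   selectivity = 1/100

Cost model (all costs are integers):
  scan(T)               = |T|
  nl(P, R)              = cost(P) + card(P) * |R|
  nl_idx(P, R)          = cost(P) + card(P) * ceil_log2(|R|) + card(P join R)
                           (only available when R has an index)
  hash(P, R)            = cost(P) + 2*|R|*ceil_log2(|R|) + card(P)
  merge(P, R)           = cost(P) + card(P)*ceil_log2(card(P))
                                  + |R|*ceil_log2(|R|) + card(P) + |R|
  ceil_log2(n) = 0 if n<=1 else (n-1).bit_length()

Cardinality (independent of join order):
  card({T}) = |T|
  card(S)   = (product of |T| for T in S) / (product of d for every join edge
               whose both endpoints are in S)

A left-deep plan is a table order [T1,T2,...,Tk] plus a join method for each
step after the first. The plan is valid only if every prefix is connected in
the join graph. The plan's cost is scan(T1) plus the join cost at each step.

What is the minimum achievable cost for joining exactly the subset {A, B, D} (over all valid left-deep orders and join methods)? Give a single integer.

Selinger DP over subsets of {A,B,D}:
  {B}: scan cost=100, card=100
  {A}: scan cost=40, card=40
  {D}: scan cost=400, card=400
  {AB}: card=160; try (A,hash)→680, (B,merge)→1120, (A,merge)→1180, (B,hash)→1480, (B,nl)→4040, (A,nl)→4100; best=680 via (A,hash)
  {AD}: card=160; try (D,nl_idx)→560, (A,hash)→1280, (D,merge)→4320, (A,merge)→4680, (D,hash)→7280, (D,nl)→16040 …(+1); best=560 via (D,nl_idx)
  {ABD}: card=640; try (B,hash)→2120, (D,nl_idx)→2760, (B,merge)→2800, (D,merge)→6120, (D,hash)→8040, (B,nl)→16560 …(+1); best=2120 via (B,hash)

2120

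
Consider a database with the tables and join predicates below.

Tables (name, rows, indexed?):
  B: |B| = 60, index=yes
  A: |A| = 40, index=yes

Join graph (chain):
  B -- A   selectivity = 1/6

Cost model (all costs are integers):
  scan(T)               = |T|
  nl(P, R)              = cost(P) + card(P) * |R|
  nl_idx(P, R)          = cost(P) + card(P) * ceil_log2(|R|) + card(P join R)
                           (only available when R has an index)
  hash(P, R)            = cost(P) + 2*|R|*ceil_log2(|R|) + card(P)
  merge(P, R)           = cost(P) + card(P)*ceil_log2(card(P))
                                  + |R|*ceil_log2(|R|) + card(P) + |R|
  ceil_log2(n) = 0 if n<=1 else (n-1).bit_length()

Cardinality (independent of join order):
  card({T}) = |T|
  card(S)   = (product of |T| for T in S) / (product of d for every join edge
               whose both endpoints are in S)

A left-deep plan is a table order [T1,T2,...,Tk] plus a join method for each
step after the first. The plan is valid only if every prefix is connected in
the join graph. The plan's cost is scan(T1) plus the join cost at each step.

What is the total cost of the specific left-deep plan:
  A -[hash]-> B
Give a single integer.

800

step 1: scan A: cost=40, card=40
step 2: join B via hash
    card(P join B) = 40*60/(6) = 400
    cost = 40 + 2*60*6 + 40 = 800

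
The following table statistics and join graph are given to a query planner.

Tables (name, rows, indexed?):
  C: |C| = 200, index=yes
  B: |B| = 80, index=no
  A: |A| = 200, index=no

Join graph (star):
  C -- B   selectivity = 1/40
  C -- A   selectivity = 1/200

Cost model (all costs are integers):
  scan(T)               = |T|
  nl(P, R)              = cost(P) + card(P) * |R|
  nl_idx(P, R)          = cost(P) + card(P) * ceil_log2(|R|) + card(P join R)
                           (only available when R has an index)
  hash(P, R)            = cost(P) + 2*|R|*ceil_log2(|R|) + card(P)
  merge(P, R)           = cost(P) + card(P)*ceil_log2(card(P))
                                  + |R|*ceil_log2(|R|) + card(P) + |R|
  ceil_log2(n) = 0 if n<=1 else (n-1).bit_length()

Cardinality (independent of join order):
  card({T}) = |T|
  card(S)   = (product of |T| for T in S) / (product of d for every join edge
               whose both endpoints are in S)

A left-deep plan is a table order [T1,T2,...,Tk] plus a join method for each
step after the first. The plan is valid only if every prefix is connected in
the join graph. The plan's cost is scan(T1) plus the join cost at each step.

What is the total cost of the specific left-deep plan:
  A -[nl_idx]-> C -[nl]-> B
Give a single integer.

step 1: scan A: cost=200, card=200
step 2: join C via nl_idx
    card(P join C) = 200*200/(200) = 200
    cost = 200 + 200*8 + 200 = 2000
step 3: join B via nl
    card(P join B) = 200*80/(40) = 400
    cost = 2000 + 200*80 = 18000

18000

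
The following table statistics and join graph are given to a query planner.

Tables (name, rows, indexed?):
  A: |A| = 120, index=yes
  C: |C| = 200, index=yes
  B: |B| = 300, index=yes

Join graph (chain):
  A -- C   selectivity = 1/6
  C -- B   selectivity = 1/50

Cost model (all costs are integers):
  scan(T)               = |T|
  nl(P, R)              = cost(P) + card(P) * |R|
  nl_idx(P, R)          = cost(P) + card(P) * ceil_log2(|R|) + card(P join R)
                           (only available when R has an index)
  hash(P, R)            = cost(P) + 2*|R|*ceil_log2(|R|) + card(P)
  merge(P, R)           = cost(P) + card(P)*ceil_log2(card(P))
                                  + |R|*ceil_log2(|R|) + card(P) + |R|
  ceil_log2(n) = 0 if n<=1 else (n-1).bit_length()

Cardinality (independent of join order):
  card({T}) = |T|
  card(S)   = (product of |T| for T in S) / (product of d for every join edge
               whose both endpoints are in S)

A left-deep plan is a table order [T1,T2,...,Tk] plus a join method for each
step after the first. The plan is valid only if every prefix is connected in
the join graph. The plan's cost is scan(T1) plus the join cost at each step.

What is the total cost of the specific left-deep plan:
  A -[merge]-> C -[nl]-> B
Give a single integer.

step 1: scan A: cost=120, card=120
step 2: join C via merge
    card(P join C) = 120*200/(6) = 4000
    cost = 120 + 120*7 + 200*8 + 120 + 200 = 2880
step 3: join B via nl
    card(P join B) = 4000*300/(50) = 24000
    cost = 2880 + 4000*300 = 1202880

1202880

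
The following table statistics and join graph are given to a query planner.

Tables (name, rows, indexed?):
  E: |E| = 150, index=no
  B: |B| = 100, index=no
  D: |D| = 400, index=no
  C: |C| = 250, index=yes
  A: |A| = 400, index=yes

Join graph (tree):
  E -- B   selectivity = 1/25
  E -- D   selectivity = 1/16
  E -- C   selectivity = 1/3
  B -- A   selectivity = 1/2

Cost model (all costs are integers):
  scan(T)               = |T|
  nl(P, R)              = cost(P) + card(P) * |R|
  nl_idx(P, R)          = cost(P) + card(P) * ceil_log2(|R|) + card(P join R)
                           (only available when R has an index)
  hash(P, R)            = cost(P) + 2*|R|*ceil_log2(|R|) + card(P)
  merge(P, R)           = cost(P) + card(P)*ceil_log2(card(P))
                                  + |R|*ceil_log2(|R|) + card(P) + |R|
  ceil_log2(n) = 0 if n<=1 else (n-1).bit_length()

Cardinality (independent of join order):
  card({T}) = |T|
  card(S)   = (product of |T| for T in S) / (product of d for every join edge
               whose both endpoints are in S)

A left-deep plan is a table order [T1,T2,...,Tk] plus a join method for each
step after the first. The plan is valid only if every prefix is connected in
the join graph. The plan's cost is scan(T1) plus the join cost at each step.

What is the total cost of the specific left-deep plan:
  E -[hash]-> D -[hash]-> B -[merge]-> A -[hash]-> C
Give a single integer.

3245650

step 1: scan E: cost=150, card=150
step 2: join D via hash
    card(P join D) = 150*400/(16) = 3750
    cost = 150 + 2*400*9 + 150 = 7500
step 3: join B via hash
    card(P join B) = 3750*100/(25) = 15000
    cost = 7500 + 2*100*7 + 3750 = 12650
step 4: join A via merge
    card(P join A) = 15000*400/(2) = 3000000
    cost = 12650 + 15000*14 + 400*9 + 15000 + 400 = 241650
step 5: join C via hash
    card(P join C) = 3000000*250/(3) = 250000000
    cost = 241650 + 2*250*8 + 3000000 = 3245650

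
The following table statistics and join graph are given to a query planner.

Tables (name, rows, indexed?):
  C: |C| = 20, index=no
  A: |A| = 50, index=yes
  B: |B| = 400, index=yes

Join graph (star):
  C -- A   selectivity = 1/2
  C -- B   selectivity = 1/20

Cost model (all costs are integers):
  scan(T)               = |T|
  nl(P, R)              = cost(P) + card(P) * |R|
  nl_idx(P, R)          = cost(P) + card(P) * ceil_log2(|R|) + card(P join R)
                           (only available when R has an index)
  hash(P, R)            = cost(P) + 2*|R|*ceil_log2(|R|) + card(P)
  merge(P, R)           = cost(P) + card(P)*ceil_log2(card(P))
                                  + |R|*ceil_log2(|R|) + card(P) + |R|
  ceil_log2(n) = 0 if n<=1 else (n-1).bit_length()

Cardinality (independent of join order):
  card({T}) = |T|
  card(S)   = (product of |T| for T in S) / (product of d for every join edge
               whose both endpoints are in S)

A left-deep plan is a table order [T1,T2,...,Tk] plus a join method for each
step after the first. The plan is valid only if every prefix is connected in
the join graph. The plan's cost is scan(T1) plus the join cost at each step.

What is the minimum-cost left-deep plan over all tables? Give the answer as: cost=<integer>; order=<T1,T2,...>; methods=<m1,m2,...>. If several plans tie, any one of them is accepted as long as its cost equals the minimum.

cost=1600; order=C,B,A; methods=nl_idx,hash

Selinger DP (subsets sized 1..n):
  {C}: scan cost=20, card=20
  {A}: scan cost=50, card=50
  {B}: scan cost=400, card=400
  {AC}: card=500; try (C,hash)→300, (A,merge)→490, (C,merge)→520, (A,hash)→640, (A,nl_idx)→640, (A,nl)→1020 …(+1); best=300 via (C,hash)
  {BC}: card=400; try (B,nl_idx)→600, (C,hash)→1000, (B,merge)→4140, (C,merge)→4520, (B,hash)→7240, (B,nl)→8020 …(+1); best=600 via (B,nl_idx)
  {ABC}: card=10000; try (A,hash)→1600, (A,merge)→4950, (B,hash)→8000, (B,merge)→9300, (A,nl_idx)→13000, (B,nl_idx)→14800 …(+2); best=1600 via (A,hash)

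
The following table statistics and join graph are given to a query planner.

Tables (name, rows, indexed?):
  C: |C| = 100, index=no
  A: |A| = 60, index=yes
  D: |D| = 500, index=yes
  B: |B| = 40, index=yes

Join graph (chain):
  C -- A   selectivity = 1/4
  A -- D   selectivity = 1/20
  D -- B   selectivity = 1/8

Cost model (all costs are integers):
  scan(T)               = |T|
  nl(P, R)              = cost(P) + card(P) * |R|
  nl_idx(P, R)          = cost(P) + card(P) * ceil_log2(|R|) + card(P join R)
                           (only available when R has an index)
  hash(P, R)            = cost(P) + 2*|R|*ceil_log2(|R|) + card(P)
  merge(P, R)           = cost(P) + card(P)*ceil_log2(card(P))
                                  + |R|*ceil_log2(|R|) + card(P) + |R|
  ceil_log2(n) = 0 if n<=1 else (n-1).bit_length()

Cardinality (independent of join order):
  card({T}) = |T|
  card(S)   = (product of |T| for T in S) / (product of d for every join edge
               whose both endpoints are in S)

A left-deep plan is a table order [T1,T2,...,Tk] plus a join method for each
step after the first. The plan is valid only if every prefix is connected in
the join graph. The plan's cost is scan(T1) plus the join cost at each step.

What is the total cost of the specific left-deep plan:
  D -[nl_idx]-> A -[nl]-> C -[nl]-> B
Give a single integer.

1655000

step 1: scan D: cost=500, card=500
step 2: join A via nl_idx
    card(P join A) = 500*60/(20) = 1500
    cost = 500 + 500*6 + 1500 = 5000
step 3: join C via nl
    card(P join C) = 1500*100/(4) = 37500
    cost = 5000 + 1500*100 = 155000
step 4: join B via nl
    card(P join B) = 37500*40/(8) = 187500
    cost = 155000 + 37500*40 = 1655000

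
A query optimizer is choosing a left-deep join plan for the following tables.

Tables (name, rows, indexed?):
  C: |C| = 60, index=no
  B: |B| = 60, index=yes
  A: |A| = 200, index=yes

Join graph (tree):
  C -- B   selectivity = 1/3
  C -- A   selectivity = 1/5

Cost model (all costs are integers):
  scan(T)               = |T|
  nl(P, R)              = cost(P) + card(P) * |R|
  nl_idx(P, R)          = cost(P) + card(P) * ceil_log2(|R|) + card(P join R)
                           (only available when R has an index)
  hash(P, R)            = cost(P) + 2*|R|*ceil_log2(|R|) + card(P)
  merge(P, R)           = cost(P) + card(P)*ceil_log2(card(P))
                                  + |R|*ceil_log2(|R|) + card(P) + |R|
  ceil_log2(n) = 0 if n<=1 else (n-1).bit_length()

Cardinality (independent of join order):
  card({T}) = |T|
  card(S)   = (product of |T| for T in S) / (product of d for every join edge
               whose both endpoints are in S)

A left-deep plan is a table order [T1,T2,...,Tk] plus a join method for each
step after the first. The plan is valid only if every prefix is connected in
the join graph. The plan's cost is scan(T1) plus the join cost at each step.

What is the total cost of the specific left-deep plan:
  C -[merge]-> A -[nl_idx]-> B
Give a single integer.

64680

step 1: scan C: cost=60, card=60
step 2: join A via merge
    card(P join A) = 60*200/(5) = 2400
    cost = 60 + 60*6 + 200*8 + 60 + 200 = 2280
step 3: join B via nl_idx
    card(P join B) = 2400*60/(3) = 48000
    cost = 2280 + 2400*6 + 48000 = 64680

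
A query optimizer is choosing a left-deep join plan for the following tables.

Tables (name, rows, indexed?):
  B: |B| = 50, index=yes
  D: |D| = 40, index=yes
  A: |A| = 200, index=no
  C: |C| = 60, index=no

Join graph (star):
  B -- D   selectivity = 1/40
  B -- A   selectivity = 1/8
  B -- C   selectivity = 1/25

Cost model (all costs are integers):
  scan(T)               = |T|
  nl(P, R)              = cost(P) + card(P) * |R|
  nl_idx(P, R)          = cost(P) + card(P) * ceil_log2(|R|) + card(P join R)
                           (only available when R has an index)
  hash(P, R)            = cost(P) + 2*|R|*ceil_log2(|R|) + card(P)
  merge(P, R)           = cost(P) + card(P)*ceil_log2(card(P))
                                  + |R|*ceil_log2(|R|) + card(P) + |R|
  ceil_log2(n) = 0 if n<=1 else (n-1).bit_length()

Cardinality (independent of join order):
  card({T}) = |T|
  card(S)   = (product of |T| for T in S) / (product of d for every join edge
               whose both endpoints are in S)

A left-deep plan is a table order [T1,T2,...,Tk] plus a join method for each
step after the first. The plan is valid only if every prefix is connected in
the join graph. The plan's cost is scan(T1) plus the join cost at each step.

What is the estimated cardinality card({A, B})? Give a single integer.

1250

Tables in S: A(200), B(50)
Edges inside S: B-A(d=8)
numerator = 200 * 50 = 10000
denominator = 8 = 8
card(S) = 10000 / 8 = 1250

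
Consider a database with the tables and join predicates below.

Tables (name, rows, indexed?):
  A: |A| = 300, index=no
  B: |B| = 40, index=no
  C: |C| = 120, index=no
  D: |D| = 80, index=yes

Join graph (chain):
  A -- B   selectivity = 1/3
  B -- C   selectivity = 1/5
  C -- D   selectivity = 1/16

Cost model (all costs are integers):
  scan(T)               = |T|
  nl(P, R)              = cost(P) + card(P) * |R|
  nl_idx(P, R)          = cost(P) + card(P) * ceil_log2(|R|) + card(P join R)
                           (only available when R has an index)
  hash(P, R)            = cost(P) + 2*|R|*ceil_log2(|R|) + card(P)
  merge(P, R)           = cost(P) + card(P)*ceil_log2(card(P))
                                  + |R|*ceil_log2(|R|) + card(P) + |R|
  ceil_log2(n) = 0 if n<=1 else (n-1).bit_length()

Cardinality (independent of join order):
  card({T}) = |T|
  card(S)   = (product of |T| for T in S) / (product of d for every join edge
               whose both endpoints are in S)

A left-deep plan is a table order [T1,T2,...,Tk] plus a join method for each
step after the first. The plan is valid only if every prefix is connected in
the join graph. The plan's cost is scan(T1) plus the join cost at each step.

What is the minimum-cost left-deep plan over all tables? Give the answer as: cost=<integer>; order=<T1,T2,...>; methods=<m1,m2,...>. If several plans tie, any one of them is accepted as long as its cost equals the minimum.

cost=12640; order=C,D,B,A; methods=hash,hash,hash

Selinger DP (subsets sized 1..n):
  {A}: scan cost=300, card=300
  {B}: scan cost=40, card=40
  {C}: scan cost=120, card=120
  {D}: scan cost=80, card=80
  {AB}: card=4000; try (B,hash)→1080, (A,merge)→3320, (B,merge)→3580, (A,hash)→5480, (A,nl)→12040, (B,nl)→12300; best=1080 via (B,hash)
  {BC}: card=960; try (B,hash)→720, (C,merge)→1280, (B,merge)→1360, (C,hash)→1760, (C,nl)→4840, (B,nl)→4920; best=720 via (B,hash)
  {CD}: card=600; try (D,hash)→1360, (D,nl_idx)→1560, (C,merge)→1680, (D,merge)→1720, (C,hash)→1840, (C,nl)→9680 …(+1); best=1360 via (D,hash)
  {ABC}: card=96000; try (C,hash)→6760, (A,hash)→7080, (A,merge)→14280, (C,merge)→54040, (A,nl)→288720, (C,nl)→481080; best=6760 via (C,hash)
  {BCD}: card=4800; try (B,hash)→2440, (D,hash)→2800, (B,merge)→8240, (D,merge)→11920, (D,nl_idx)→12240, (B,nl)→25360 …(+1); best=2440 via (B,hash)
  {ABCD}: card=480000; try (A,hash)→12640, (A,merge)→72640, (D,hash)→103880, (D,nl_idx)→1158760, (A,nl)→1442440, (D,merge)→1735400 …(+1); best=12640 via (A,hash)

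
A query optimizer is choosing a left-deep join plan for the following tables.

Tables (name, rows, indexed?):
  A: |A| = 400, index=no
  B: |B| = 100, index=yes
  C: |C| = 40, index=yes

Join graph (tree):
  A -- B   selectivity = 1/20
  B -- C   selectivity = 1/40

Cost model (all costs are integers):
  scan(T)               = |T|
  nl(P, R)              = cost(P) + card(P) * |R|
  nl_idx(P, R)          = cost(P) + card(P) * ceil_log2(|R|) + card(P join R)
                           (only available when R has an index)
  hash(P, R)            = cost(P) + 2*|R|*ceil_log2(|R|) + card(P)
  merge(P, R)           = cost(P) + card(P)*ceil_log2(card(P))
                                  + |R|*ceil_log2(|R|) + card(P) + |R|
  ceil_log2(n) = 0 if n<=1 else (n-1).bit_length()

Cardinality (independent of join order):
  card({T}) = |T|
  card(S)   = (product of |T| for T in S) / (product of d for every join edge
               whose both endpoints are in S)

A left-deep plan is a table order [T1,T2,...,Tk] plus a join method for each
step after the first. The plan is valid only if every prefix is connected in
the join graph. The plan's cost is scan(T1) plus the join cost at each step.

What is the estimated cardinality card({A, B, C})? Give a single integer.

2000

Tables in S: A(400), B(100), C(40)
Edges inside S: A-B(d=20), B-C(d=40)
numerator = 400 * 100 * 40 = 1600000
denominator = 20 * 40 = 800
card(S) = 1600000 / 800 = 2000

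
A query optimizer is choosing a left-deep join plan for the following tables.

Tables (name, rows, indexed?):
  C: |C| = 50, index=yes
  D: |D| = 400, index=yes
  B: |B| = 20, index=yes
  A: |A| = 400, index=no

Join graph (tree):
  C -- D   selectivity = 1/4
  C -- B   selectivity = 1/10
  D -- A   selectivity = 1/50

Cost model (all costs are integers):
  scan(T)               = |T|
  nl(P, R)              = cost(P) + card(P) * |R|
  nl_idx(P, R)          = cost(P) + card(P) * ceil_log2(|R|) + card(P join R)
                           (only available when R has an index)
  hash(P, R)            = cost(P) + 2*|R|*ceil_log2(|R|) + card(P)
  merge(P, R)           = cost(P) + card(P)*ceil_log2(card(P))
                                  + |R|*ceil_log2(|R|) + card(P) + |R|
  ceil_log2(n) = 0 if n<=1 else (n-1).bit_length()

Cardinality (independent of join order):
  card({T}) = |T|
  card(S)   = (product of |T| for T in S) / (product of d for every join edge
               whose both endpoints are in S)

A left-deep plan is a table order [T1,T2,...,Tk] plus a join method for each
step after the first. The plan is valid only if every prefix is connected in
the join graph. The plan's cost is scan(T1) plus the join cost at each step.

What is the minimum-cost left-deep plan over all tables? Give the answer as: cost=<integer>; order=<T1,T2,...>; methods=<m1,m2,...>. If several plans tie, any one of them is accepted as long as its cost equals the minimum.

cost=22240; order=B,C,D,A; methods=nl_idx,merge,hash

Selinger DP (subsets sized 1..n):
  {C}: scan cost=50, card=50
  {D}: scan cost=400, card=400
  {B}: scan cost=20, card=20
  {A}: scan cost=400, card=400
  {CD}: card=5000; try (C,hash)→1400, (D,merge)→4400, (C,merge)→4750, (D,nl_idx)→5500, (D,hash)→7300, (C,nl_idx)→7800 …(+2); best=1400 via (C,hash)
  {BC}: card=100; try (C,nl_idx)→240, (B,hash)→300, (B,nl_idx)→400, (C,merge)→490, (B,merge)→520, (C,hash)→640 …(+2); best=240 via (C,nl_idx)
  {AD}: card=3200; try (D,nl_idx)→7200, (D,hash)→8000, (A,hash)→8000, (D,merge)→8400, (A,merge)→8400, (D,nl)→160400 …(+1); best=7200 via (D,nl_idx)
  {BCD}: card=10000; try (D,merge)→5040, (B,hash)→6600, (D,hash)→7540, (D,nl_idx)→11140, (B,nl_idx)→36400, (D,nl)→40240 …(+2); best=5040 via (D,merge)
  {ACD}: card=40000; try (C,hash)→11000, (A,hash)→13600, (C,merge)→49150, (C,nl_idx)→66400, (A,merge)→75400, (C,nl)→167200 …(+1); best=11000 via (C,hash)
  {ABCD}: card=80000; try (A,hash)→22240, (B,hash)→51200, (A,merge)→159040, (B,nl_idx)→291000, (B,merge)→691120, (B,nl)→811000 …(+1); best=22240 via (A,hash)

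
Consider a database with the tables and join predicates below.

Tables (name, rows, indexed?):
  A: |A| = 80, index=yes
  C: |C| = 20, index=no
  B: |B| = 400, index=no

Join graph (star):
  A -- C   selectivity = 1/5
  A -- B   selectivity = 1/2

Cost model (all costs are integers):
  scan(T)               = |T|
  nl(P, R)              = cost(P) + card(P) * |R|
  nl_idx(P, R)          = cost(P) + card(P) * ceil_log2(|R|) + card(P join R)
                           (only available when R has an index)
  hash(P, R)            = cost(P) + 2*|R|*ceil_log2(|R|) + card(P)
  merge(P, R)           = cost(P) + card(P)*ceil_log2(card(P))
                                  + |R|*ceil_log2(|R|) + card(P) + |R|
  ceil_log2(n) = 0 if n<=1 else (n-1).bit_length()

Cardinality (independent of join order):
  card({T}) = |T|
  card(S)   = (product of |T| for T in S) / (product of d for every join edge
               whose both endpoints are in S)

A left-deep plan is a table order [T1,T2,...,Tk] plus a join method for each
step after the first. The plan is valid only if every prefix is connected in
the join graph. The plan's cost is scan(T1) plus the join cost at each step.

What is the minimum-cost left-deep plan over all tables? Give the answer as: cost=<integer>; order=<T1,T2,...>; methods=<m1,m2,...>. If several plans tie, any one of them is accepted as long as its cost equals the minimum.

Selinger DP (subsets sized 1..n):
  {A}: scan cost=80, card=80
  {C}: scan cost=20, card=20
  {B}: scan cost=400, card=400
  {AC}: card=320; try (C,hash)→360, (A,nl_idx)→480, (A,merge)→780, (C,merge)→840, (A,hash)→1160, (A,nl)→1620 …(+1); best=360 via (C,hash)
  {AB}: card=16000; try (A,hash)→1920, (B,merge)→4720, (A,merge)→5040, (B,hash)→7360, (A,nl_idx)→19200, (B,nl)→32080 …(+1); best=1920 via (A,hash)
  {ABC}: card=64000; try (B,merge)→7560, (B,hash)→7880, (C,hash)→18120, (B,nl)→128360, (C,merge)→242040, (C,nl)→321920; best=7560 via (B,merge)

cost=7560; order=A,C,B; methods=hash,merge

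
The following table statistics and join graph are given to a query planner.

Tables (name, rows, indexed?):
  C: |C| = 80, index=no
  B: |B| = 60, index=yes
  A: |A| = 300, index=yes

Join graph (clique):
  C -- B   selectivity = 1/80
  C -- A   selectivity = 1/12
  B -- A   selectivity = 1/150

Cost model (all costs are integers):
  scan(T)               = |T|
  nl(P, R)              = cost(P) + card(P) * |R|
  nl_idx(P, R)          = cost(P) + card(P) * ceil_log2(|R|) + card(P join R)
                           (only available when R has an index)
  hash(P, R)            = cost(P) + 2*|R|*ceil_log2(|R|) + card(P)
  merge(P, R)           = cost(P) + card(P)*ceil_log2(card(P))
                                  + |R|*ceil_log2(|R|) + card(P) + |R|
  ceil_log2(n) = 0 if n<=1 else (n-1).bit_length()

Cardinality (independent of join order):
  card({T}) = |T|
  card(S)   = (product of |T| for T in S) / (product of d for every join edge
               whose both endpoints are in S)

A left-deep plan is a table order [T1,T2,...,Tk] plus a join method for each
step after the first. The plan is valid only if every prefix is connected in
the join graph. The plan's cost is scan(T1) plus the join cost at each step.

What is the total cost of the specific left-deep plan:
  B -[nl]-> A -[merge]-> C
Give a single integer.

step 1: scan B: cost=60, card=60
step 2: join A via nl
    card(P join A) = 60*300/(150) = 120
    cost = 60 + 60*300 = 18060
step 3: join C via merge
    card(P join C) = 120*80/(80*12) = 10
    cost = 18060 + 120*7 + 80*7 + 120 + 80 = 19660

19660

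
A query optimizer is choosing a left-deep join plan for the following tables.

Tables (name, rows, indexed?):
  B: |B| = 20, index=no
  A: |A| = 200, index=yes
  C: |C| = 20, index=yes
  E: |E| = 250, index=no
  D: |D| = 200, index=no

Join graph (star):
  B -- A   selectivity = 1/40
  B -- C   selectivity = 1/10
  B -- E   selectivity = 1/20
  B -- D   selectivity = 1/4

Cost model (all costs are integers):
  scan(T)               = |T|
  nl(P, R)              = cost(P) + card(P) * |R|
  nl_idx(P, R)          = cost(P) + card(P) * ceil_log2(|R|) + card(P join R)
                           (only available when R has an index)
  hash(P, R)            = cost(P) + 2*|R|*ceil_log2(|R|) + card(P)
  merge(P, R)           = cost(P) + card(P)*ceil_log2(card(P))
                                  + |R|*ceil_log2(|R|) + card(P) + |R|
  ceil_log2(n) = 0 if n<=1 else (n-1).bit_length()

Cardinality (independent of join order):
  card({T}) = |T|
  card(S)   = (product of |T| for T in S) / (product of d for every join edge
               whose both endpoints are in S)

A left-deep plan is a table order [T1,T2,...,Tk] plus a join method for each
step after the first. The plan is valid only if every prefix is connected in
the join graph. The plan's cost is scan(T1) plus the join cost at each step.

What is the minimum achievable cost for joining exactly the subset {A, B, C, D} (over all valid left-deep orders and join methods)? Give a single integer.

Selinger DP over subsets of {A,B,C,D}:
  {B}: scan cost=20, card=20
  {A}: scan cost=200, card=200
  {C}: scan cost=20, card=20
  {D}: scan cost=200, card=200
  {AB}: card=100; try (A,nl_idx)→280, (B,hash)→600, (A,merge)→1940, (B,merge)→2120, (A,hash)→3240, (A,nl)→4020 …(+1); best=280 via (A,nl_idx)
  {BC}: card=40; try (C,nl_idx)→160, (C,hash)→240, (B,hash)→240, (C,merge)→260, (B,merge)→260, (C,nl)→420 …(+1); best=160 via (C,nl_idx)
  {BD}: card=1000; try (B,hash)→600, (D,merge)→1940, (B,merge)→2120, (D,hash)→3240, (D,nl)→4020, (B,nl)→4200; best=600 via (B,hash)
  {ABC}: card=200; try (C,hash)→580, (A,nl_idx)→680, (C,nl_idx)→980, (C,merge)→1200, (A,merge)→2240, (C,nl)→2280 …(+2); best=580 via (C,hash)
  {ABD}: card=5000; try (D,merge)→2880, (D,hash)→3580, (A,hash)→4800, (A,merge)→13400, (A,nl_idx)→13600, (D,nl)→20280 …(+1); best=2880 via (D,merge)
  {BCD}: card=2000; try (C,hash)→1800, (D,merge)→2240, (D,hash)→3400, (C,nl_idx)→7600, (D,nl)→8160, (C,merge)→11720 …(+1); best=1800 via (C,hash)
  {ABCD}: card=10000; try (D,hash)→3980, (D,merge)→4180, (A,hash)→7000, (C,hash)→8080, (A,merge)→27600, (A,nl_idx)→27800 …(+5); best=3980 via (D,hash)

3980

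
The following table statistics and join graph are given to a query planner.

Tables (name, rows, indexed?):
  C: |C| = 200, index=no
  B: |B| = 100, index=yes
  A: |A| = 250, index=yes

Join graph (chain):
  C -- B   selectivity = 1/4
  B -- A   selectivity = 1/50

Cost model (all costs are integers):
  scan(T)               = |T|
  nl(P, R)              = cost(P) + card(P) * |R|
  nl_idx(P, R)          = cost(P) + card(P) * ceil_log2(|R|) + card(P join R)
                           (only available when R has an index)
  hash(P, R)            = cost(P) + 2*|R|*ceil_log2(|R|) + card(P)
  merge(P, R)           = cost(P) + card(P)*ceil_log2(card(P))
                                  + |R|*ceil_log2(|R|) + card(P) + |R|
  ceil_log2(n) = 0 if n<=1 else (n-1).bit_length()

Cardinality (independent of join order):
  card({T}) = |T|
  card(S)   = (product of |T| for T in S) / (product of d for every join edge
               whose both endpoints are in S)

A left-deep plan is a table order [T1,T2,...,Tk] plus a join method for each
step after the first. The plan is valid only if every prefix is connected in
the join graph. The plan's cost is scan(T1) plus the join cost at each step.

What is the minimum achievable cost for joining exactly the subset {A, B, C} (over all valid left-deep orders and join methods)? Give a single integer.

5100

Selinger DP over subsets of {A,B,C}:
  {C}: scan cost=200, card=200
  {B}: scan cost=100, card=100
  {A}: scan cost=250, card=250
  {BC}: card=5000; try (B,hash)→1800, (C,merge)→2700, (B,merge)→2800, (C,hash)→3400, (B,nl_idx)→6600, (C,nl)→20100 …(+1); best=1800 via (B,hash)
  {AB}: card=500; try (A,nl_idx)→1400, (B,hash)→1900, (B,nl_idx)→2500, (A,merge)→3150, (B,merge)→3300, (A,hash)→4200 …(+2); best=1400 via (A,nl_idx)
  {ABC}: card=25000; try (C,hash)→5100, (C,merge)→8200, (A,hash)→10800, (A,nl_idx)→66800, (A,merge)→74050, (C,nl)→101400 …(+1); best=5100 via (C,hash)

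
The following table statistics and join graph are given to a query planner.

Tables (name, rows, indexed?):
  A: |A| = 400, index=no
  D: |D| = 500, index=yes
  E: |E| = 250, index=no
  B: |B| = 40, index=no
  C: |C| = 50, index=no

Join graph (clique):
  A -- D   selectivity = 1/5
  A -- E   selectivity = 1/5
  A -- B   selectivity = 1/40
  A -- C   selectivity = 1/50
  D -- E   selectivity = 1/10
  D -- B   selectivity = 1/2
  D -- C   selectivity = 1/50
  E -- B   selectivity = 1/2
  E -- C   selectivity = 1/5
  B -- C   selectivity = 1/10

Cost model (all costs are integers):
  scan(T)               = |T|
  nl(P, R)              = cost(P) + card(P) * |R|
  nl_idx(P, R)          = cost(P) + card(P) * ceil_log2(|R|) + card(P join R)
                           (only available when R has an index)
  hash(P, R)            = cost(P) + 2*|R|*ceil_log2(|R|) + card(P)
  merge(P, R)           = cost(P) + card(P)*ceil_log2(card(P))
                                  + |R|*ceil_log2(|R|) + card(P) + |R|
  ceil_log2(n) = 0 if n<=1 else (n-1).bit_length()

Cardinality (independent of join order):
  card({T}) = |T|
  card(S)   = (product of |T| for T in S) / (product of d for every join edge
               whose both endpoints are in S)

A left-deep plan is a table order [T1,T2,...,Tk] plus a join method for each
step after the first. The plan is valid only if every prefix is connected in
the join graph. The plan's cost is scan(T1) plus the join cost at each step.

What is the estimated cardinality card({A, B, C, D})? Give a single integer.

40

Tables in S: A(400), B(40), C(50), D(500)
Edges inside S: A-D(d=5), A-B(d=40), A-C(d=50), D-B(d=2), D-C(d=50), B-C(d=10)
numerator = 400 * 40 * 50 * 500 = 400000000
denominator = 5 * 40 * 50 * 2 * 50 * 10 = 10000000
card(S) = 400000000 / 10000000 = 40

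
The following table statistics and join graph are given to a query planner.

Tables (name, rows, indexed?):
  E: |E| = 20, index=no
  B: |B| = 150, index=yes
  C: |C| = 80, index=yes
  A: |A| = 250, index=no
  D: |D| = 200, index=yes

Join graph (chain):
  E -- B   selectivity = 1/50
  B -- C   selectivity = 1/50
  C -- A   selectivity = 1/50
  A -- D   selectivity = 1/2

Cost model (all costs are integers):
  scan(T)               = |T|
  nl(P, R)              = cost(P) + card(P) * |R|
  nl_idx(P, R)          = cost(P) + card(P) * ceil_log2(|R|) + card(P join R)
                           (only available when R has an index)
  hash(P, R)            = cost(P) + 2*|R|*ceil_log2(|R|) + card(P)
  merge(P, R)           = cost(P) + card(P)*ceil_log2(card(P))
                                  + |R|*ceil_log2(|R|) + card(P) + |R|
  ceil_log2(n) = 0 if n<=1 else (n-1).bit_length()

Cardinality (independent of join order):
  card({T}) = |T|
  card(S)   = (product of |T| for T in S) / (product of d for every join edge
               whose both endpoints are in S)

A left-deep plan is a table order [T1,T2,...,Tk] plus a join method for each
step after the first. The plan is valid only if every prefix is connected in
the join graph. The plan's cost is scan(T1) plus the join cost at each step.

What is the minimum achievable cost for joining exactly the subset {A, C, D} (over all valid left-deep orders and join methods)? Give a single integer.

Selinger DP over subsets of {A,C,D}:
  {C}: scan cost=80, card=80
  {A}: scan cost=250, card=250
  {D}: scan cost=200, card=200
  {AC}: card=400; try (C,hash)→1620, (C,nl_idx)→2400, (A,merge)→2970, (C,merge)→3140, (A,hash)→4160, (A,nl)→20080 …(+1); best=1620 via (C,hash)
  {AD}: card=25000; try (D,hash)→3700, (A,merge)→4250, (D,merge)→4300, (A,hash)→4400, (D,nl_idx)→27250, (A,nl)→50200 …(+1); best=3700 via (D,hash)
  {ACD}: card=40000; try (D,hash)→5220, (D,merge)→7420, (C,hash)→29820, (D,nl_idx)→44820, (D,nl)→81620, (C,nl_idx)→218700 …(+2); best=5220 via (D,hash)

5220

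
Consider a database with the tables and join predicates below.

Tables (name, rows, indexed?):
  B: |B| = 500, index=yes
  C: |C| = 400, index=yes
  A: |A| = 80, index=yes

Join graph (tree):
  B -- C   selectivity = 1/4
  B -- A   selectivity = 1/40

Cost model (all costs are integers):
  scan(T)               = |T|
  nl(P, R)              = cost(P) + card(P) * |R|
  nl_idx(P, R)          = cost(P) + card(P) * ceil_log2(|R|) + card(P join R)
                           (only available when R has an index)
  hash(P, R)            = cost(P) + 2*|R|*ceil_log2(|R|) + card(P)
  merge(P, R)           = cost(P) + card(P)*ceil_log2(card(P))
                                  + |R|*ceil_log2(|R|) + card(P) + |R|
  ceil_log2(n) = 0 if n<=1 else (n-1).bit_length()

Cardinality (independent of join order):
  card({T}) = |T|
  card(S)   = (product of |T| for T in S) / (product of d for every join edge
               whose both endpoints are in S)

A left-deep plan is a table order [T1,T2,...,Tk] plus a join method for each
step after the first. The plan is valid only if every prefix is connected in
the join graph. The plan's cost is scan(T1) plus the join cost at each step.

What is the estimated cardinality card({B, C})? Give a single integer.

50000

Tables in S: B(500), C(400)
Edges inside S: B-C(d=4)
numerator = 500 * 400 = 200000
denominator = 4 = 4
card(S) = 200000 / 4 = 50000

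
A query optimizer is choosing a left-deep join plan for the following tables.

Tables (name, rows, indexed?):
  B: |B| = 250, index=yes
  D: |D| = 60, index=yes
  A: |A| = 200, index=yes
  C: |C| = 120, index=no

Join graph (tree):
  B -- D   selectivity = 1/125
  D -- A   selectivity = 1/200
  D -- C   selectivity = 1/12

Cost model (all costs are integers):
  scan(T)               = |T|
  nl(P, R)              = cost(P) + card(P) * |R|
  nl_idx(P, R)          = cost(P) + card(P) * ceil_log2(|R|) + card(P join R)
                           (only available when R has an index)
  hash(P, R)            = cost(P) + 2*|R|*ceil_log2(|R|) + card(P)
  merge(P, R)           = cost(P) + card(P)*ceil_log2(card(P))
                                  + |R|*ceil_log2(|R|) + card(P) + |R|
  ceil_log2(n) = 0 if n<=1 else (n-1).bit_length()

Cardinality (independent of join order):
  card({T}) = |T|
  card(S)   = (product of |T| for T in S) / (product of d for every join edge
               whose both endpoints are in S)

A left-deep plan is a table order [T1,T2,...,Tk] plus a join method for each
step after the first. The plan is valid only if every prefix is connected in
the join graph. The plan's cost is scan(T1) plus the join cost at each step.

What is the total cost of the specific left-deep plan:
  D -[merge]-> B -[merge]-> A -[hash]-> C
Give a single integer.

7290

step 1: scan D: cost=60, card=60
step 2: join B via merge
    card(P join B) = 60*250/(125) = 120
    cost = 60 + 60*6 + 250*8 + 60 + 250 = 2730
step 3: join A via merge
    card(P join A) = 120*200/(200) = 120
    cost = 2730 + 120*7 + 200*8 + 120 + 200 = 5490
step 4: join C via hash
    card(P join C) = 120*120/(12) = 1200
    cost = 5490 + 2*120*7 + 120 = 7290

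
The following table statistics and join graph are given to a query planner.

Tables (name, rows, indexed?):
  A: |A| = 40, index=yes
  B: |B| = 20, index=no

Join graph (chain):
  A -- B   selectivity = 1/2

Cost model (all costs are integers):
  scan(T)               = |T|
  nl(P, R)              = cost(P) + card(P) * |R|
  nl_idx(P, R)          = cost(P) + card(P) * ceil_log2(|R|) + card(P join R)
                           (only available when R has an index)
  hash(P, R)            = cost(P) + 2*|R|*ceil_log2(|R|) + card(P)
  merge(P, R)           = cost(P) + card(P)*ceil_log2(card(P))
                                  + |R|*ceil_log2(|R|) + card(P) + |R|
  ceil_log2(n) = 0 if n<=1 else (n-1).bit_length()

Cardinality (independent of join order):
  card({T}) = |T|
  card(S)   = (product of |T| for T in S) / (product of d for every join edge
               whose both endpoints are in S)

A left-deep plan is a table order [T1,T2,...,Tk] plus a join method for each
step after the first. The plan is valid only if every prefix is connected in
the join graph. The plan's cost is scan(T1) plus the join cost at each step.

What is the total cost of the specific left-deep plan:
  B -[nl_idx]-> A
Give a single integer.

540

step 1: scan B: cost=20, card=20
step 2: join A via nl_idx
    card(P join A) = 20*40/(2) = 400
    cost = 20 + 20*6 + 400 = 540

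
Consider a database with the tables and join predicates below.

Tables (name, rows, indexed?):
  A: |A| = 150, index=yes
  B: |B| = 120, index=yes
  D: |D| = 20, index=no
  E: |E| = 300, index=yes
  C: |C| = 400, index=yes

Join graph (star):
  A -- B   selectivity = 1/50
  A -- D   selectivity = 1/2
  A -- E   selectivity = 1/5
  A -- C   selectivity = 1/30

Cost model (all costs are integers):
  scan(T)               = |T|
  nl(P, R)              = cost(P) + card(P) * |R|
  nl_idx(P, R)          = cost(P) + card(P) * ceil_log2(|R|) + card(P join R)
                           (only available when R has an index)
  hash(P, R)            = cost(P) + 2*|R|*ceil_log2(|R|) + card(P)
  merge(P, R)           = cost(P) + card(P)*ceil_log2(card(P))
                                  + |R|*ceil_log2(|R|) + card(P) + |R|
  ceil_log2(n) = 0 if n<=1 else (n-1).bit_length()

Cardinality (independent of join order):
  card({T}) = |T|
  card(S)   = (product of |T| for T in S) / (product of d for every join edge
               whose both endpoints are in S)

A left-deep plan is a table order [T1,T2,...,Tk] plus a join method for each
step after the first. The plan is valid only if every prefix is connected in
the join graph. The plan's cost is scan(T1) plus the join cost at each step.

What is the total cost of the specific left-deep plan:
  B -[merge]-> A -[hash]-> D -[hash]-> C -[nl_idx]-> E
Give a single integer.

3325790

step 1: scan B: cost=120, card=120
step 2: join A via merge
    card(P join A) = 120*150/(50) = 360
    cost = 120 + 120*7 + 150*8 + 120 + 150 = 2430
step 3: join D via hash
    card(P join D) = 360*20/(2) = 3600
    cost = 2430 + 2*20*5 + 360 = 2990
step 4: join C via hash
    card(P join C) = 3600*400/(30) = 48000
    cost = 2990 + 2*400*9 + 3600 = 13790
step 5: join E via nl_idx
    card(P join E) = 48000*300/(5) = 2880000
    cost = 13790 + 48000*9 + 2880000 = 3325790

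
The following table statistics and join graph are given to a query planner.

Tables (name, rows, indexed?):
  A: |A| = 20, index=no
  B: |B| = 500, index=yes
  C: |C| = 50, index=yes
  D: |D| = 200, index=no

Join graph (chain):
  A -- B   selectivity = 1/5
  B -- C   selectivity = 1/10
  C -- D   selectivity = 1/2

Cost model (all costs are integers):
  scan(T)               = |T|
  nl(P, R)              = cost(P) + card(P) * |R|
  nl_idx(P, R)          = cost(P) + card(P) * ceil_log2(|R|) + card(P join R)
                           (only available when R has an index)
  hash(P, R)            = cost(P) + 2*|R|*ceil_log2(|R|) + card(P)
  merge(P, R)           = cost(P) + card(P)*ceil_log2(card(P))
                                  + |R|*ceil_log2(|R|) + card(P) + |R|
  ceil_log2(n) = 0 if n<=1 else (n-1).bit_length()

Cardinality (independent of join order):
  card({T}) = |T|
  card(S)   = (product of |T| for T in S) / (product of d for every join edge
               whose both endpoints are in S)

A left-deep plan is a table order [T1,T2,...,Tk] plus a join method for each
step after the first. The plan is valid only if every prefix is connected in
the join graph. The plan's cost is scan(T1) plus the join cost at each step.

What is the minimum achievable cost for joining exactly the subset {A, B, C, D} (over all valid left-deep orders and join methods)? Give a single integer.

Selinger DP over subsets of {A,B,C,D}:
  {A}: scan cost=20, card=20
  {B}: scan cost=500, card=500
  {C}: scan cost=50, card=50
  {D}: scan cost=200, card=200
  {AB}: card=2000; try (A,hash)→1200, (B,nl_idx)→2200, (B,merge)→5140, (A,merge)→5620, (B,hash)→9040, (B,nl)→10020 …(+1); best=1200 via (A,hash)
  {BC}: card=2500; try (C,hash)→1600, (B,nl_idx)→3000, (B,merge)→5400, (C,merge)→5850, (C,nl_idx)→6000, (B,hash)→9100 …(+2); best=1600 via (C,hash)
  {CD}: card=5000; try (C,hash)→1000, (D,merge)→2200, (C,merge)→2350, (D,hash)→3300, (C,nl_idx)→6400, (D,nl)→10050 …(+1); best=1000 via (C,hash)
  {ABC}: card=10000; try (C,hash)→3800, (A,hash)→4300, (C,nl_idx)→23200, (C,merge)→25550, (A,merge)→34220, (A,nl)→51600 …(+1); best=3800 via (C,hash)
  {BCD}: card=250000; try (D,hash)→7300, (B,hash)→15000, (D,merge)→35900, (B,merge)→76000, (B,nl_idx)→296000, (D,nl)→501600 …(+1); best=7300 via (D,hash)
  {ABCD}: card=1000000; try (D,hash)→17000, (D,merge)→155600, (A,hash)→257500, (D,nl)→2003800, (A,merge)→4757420, (A,nl)→5007300; best=17000 via (D,hash)

17000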